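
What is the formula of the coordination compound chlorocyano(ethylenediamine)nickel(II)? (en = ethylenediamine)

[NiCl(CN)(en)]

Ligands: 1 cyano (CN, -1), 1 ethylenediamine (en, neutral), 1 chloro (Cl, -1). Ligand charge sum = -2.
With Ni in oxidation state +2, the complex ion is [Ni...].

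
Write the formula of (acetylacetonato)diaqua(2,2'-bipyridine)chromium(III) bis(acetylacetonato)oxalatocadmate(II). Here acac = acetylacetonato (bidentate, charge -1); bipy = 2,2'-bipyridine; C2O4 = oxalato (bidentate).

Cation [Cr…]: ligand charges -1, Cr(III) ⇒ ion charge 2+.
Anion [Cd…]: ligand charges -4, Cd(II) ⇒ ion charge 2−.
One 2+ cation balances one 2− anion.

[Cr(acac)(bipy)(H2O)2][Cd(acac)2(C2O4)]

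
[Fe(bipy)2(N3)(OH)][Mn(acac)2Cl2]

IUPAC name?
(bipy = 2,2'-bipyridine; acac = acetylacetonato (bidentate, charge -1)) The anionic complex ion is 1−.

Both ions are complex: the cation is named first with the plain metal name, the anion second with the -ate form; each ion's ligands are alphabetised independently.
The complex anion is given as 1−; its ligand charges sum to -4, so Mn = +3.
A 1:1 salt means the cation carries the equal and opposite charge, 1+.
Cation: ligand charges sum to -2; for the ion to be 1+, Fe = +3.

azidobis(2,2'-bipyridine)hydroxoiron(III) bis(acetylacetonato)dichloromanganate(III)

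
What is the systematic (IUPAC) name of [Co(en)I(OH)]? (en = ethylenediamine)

(ethylenediamine)hydroxoiodocobalt(II)

There is no counter-ion, so the complex is neutral overall.
Ligand charges: 1×iodo (-1 each), 1×ethylenediamine (neutral), 1×hydroxo (-1 each); total -2. So Co + (-2) = 0, giving Co = +2.
Ligands are named alphabetically: ethylenediamine before hydroxo before iodo.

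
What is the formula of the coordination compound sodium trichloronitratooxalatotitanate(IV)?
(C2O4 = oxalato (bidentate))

Na2[Ti(C2O4)Cl3(NO3)]

Ligands: 1 nitrato (NO3, -1), 3 chloro (Cl, -1), 1 oxalato (C2O4, -2). Ligand charge sum = -6.
Charge balance with sodium (+1) requires 1 complex ion per 2 sodium.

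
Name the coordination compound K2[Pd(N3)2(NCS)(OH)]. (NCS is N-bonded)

The 2 potassium counter-ions carry a total charge of +2, so each complex ion is 2−.
Ligand charges: 2×azido (-1 each), 1×isothiocyanato (-1 each), 1×hydroxo (-1 each); total -4. So Pd + (-4) = 2−, giving Pd = +2.
Ligands are named alphabetically: azido before hydroxo before isothiocyanato.
The complex ion is anionic, so palladium takes the -ate form palladate(II).

potassium diazidohydroxoisothiocyanatopalladate(II)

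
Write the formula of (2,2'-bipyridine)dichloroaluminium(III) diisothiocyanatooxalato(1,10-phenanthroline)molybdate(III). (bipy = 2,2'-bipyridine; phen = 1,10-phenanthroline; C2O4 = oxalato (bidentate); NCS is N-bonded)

Cation [Al…]: ligand charges -2, Al(III) ⇒ ion charge 1+.
Anion [Mo…]: ligand charges -4, Mo(III) ⇒ ion charge 1−.

[Al(bipy)Cl2][Mo(C2O4)(NCS)2(phen)]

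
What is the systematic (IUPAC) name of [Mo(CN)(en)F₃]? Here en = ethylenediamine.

cyano(ethylenediamine)trifluoromolybdenum(IV)

There is no counter-ion, so the complex is neutral overall.
Ligand charges: 3×fluoro (-1 each), 1×cyano (-1 each), 1×ethylenediamine (neutral); total -4. So Mo + (-4) = 0, giving Mo = +4.
Ligands are named alphabetically: cyano before ethylenediamine before fluoro.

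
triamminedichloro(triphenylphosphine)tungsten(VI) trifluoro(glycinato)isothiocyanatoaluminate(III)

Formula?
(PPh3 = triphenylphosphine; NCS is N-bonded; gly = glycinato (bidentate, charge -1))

Cation [W…]: ligand charges -2, W(VI) ⇒ ion charge 4+.
Anion [Al…]: ligand charges -5, Al(III) ⇒ ion charge 2−.
One 4+ cation requires 2 of the 2− anion.

[WCl2(NH3)3(PPh3)][AlF3(gly)(NCS)]2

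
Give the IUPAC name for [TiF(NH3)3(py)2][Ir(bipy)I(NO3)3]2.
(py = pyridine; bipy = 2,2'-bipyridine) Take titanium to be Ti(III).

Both ions are complex: the cation is named first with the plain metal name, the anion second with the -ate form; each ion's ligands are alphabetised independently.
Ti is given as +3; the cation's ligand charges sum to -1, so the complex cation is 2+.
With 2 anions per cation, each anion must be 2/2 = 1−.
Anion: ligand charges sum to -4; for the ion to be 1−, Ir = +3.

triamminefluorobis(pyridine)titanium(III) (2,2'-bipyridine)iodotrinitratoiridate(III)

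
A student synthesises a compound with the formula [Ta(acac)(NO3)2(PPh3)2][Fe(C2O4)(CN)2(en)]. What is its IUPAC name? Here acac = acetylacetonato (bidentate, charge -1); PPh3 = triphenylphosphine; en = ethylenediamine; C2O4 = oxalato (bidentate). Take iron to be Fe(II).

Fe is given as +2; the anion's ligand charges sum to -4, so the complex anion is 2−.
A 1:1 salt means the cation carries the equal and opposite charge, 2+.
Cation: ligand charges sum to -3; for the ion to be 2+, Ta = +5.

(acetylacetonato)dinitratobis(triphenylphosphine)tantalum(V) dicyano(ethylenediamine)oxalatoferrate(II)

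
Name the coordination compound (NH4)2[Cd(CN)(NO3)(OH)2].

ammonium cyanodihydroxonitratocadmate(II)

The 2 ammonium counter-ions carry a total charge of +2, so each complex ion is 2−.
Ligand charges: 2×hydroxo (-1 each), 1×nitrato (-1 each), 1×cyano (-1 each); total -4. So Cd + (-4) = 2−, giving Cd = +2.
Ligands are named alphabetically: cyano before hydroxo before nitrato.
The complex ion is anionic, so cadmium takes the -ate form cadmate(II).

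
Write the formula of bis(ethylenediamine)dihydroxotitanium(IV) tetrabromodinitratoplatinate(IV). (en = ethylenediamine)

[Ti(en)2(OH)2][PtBr4(NO3)2]

Cation [Ti…]: ligand charges -2, Ti(IV) ⇒ ion charge 2+.
Anion [Pt…]: ligand charges -6, Pt(IV) ⇒ ion charge 2−.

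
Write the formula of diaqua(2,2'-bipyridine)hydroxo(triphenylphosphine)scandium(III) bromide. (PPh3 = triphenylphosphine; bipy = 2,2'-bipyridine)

[Sc(bipy)(H2O)2(OH)(PPh3)]Br2

Ligands: 1 hydroxo (OH, -1), 2 aqua (H2O, neutral), 1 triphenylphosphine (PPh3, neutral), 1 2,2'-bipyridine (bipy, neutral). Ligand charge sum = -1.
Charge balance with bromide (-1) requires 1 complex ion per 2 bromide.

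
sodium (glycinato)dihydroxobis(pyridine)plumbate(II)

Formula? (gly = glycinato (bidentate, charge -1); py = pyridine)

Na[Pb(gly)(OH)2(py)2]

Ligands: 2 hydroxo (OH, -1), 1 glycinato (gly, -1), 2 pyridine (py, neutral). Ligand charge sum = -3.
With Pb in oxidation state +2, the complex ion is [Pb...]^1−.
Charge balance with sodium (+1) requires 1 complex ion per 1 sodium.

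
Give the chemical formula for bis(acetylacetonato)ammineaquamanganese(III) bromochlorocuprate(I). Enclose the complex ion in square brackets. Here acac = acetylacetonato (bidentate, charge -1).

[Mn(acac)2(H2O)(NH3)][CuBrCl]

Cation [Mn…]: ligand charges -2, Mn(III) ⇒ ion charge 1+.
Anion [Cu…]: ligand charges -2, Cu(I) ⇒ ion charge 1−.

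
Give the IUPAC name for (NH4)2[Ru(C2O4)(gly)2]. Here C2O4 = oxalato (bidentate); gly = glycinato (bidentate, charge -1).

ammonium bis(glycinato)oxalatoruthenate(II)

The 2 ammonium counter-ions carry a total charge of +2, so each complex ion is 2−.
Ligand charges: 1×oxalato (-2 each), 2×glycinato (-1 each); total -4. So Ru + (-4) = 2−, giving Ru = +2.
Ligands are named alphabetically: glycinato before oxalato.
The complex ion is anionic, so ruthenium takes the -ate form ruthenate(II).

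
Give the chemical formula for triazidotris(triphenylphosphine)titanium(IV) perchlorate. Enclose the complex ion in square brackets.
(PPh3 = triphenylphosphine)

Ligands: 3 azido (N3, -1), 3 triphenylphosphine (PPh3, neutral). Ligand charge sum = -3.
With Ti in oxidation state +4, the complex ion is [Ti...]^1+.
Charge balance with perchlorate (-1) requires 1 complex ion per 1 perchlorate.

[Ti(N3)3(PPh3)3]ClO4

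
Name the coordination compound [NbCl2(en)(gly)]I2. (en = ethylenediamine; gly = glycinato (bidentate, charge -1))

dichloro(ethylenediamine)(glycinato)niobium(V) iodide

The 2 iodide counter-ions carry a total charge of -2, so each complex ion is 2+.
Ligand charges: 1×ethylenediamine (neutral), 2×chloro (-1 each), 1×glycinato (-1 each); total -3. So Nb + (-3) = 2+, giving Nb = +5.
Ligands are named alphabetically: chloro before ethylenediamine before glycinato.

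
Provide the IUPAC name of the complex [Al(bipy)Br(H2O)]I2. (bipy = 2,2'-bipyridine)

aqua(2,2'-bipyridine)bromoaluminium(III) iodide

The 2 iodide counter-ions carry a total charge of -2, so each complex ion is 2+.
Ligand charges: 1×bromo (-1 each), 1×aqua (neutral), 1×2,2'-bipyridine (neutral); total -1. So Al + (-1) = 2+, giving Al = +3.
Ligands are named alphabetically: aqua before bipyridine before bromo.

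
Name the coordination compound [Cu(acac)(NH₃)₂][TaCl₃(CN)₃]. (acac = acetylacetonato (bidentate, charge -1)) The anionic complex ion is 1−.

Both ions are complex: the cation is named first with the plain metal name, the anion second with the -ate form; each ion's ligands are alphabetised independently.
The complex anion is given as 1−; its ligand charges sum to -6, so Ta = +5.
A 1:1 salt means the cation carries the equal and opposite charge, 1+.
Cation: ligand charges sum to -1; for the ion to be 1+, Cu = +2.

(acetylacetonato)diamminecopper(II) trichlorotricyanotantalate(V)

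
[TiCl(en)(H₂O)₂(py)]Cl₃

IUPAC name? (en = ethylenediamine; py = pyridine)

The 3 chloride counter-ions carry a total charge of -3, so each complex ion is 3+.
Ligand charges: 1×ethylenediamine (neutral), 1×chloro (-1 each), 1×pyridine (neutral), 2×aqua (neutral); total -1. So Ti + (-1) = 3+, giving Ti = +4.
Ligands are named alphabetically: aqua before chloro before ethylenediamine before pyridine.

diaquachloro(ethylenediamine)(pyridine)titanium(IV) chloride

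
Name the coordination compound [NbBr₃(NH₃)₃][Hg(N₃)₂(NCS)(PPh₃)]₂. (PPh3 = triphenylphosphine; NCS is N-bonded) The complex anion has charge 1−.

triamminetribromoniobium(V) diazidoisothiocyanato(triphenylphosphine)mercurate(II)

The complex anion is given as 1−; its ligand charges sum to -3, so Hg = +2.
With 2 anions per cation, the cation must be 2×1 = 2+.
Cation: ligand charges sum to -3; for the ion to be 2+, Nb = +5.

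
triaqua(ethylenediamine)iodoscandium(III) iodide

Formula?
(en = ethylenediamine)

[Sc(en)(H2O)3I]I2

Ligands: 1 ethylenediamine (en, neutral), 3 aqua (H2O, neutral), 1 iodo (I, -1). Ligand charge sum = -1.
Charge balance with iodide (-1) requires 1 complex ion per 2 iodide.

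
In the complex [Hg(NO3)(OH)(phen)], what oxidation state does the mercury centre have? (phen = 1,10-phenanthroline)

No counter-ion: the bracketed complex is neutral.
Ligand charges: 1×phen neutral; 1×NO3 = -1; 1×OH = -1; sum -2.
Hg + (-2) = 0 ⇒ Hg is +2.

+2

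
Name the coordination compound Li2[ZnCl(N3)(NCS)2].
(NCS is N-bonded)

The 2 lithium counter-ions carry a total charge of +2, so each complex ion is 2−.
Ligand charges: 1×chloro (-1 each), 2×isothiocyanato (-1 each), 1×azido (-1 each); total -4. So Zn + (-4) = 2−, giving Zn = +2.
Ligands are named alphabetically: azido before chloro before isothiocyanato.
The complex ion is anionic, so zinc takes the -ate form zincate(II).

lithium azidochlorodiisothiocyanatozincate(II)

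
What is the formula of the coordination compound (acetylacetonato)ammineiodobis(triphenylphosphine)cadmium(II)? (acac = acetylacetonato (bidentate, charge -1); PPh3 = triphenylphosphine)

[Cd(acac)I(NH3)(PPh3)2]

Ligands: 1 iodo (I, -1), 1 ammine (NH3, neutral), 1 acetylacetonato (acac, -1), 2 triphenylphosphine (PPh3, neutral). Ligand charge sum = -2.
With Cd in oxidation state +2, the complex ion is [Cd...].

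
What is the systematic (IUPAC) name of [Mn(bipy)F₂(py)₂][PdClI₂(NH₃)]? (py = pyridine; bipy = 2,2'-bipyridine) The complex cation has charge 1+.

(2,2'-bipyridine)difluorobis(pyridine)manganese(III) amminechlorodiiodopalladate(II)

Both ions are complex: the cation is named first with the plain metal name, the anion second with the -ate form; each ion's ligands are alphabetised independently.
The complex cation is given as 1+; its ligand charges sum to -2, so Mn = +3.
A 1:1 salt means the anion carries the equal and opposite charge, 1−.
Anion: ligand charges sum to -3; for the ion to be 1−, Pd = +2.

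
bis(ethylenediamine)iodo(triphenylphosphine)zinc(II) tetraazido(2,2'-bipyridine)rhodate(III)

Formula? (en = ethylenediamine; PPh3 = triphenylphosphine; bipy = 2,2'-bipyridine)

[Zn(en)2I(PPh3)][Rh(bipy)(N3)4]

Cation [Zn…]: ligand charges -1, Zn(II) ⇒ ion charge 1+.
Anion [Rh…]: ligand charges -4, Rh(III) ⇒ ion charge 1−.
One 1+ cation balances one 1− anion.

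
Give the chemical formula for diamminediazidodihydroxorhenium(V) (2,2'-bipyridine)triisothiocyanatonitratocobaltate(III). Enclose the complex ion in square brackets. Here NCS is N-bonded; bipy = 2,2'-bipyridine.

Cation [Re…]: ligand charges -4, Re(V) ⇒ ion charge 1+.
Anion [Co…]: ligand charges -4, Co(III) ⇒ ion charge 1−.
One 1+ cation balances one 1− anion.

[Re(N3)2(NH3)2(OH)2][Co(bipy)(NCS)3(NO3)]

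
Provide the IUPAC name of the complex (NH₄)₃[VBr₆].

The 3 ammonium counter-ions carry a total charge of +3, so each complex ion is 3−.
Ligand charges: 6×bromo (-1 each); total -6. So V + (-6) = 3−, giving V = +3.
The complex ion is anionic, so vanadium takes the -ate form vanadate(III).

ammonium hexabromovanadate(III)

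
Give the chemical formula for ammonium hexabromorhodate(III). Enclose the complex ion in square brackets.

(NH4)3[RhBr6]

Ligands: 6 bromo (Br, -1). Ligand charge sum = -6.
With Rh in oxidation state +3, the complex ion is [Rh...]^3−.
Charge balance with ammonium (+1) requires 1 complex ion per 3 ammonium.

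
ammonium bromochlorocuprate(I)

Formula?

NH4[CuBrCl]

Ligands: 1 chloro (Cl, -1), 1 bromo (Br, -1). Ligand charge sum = -2.
With Cu in oxidation state +1, the complex ion is [Cu...]^1−.
Charge balance with ammonium (+1) requires 1 complex ion per 1 ammonium.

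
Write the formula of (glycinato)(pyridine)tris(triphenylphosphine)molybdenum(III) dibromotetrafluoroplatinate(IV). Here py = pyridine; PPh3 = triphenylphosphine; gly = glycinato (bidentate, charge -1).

[Mo(gly)(PPh3)3(py)][PtBr2F4]

Cation [Mo…]: ligand charges -1, Mo(III) ⇒ ion charge 2+.
Anion [Pt…]: ligand charges -6, Pt(IV) ⇒ ion charge 2−.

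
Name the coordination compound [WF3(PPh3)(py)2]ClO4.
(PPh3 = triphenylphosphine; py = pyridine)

trifluorobis(pyridine)(triphenylphosphine)tungsten(IV) perchlorate

The 1 perchlorate counter-ion carries a total charge of -1, so each complex ion is 1+.
Ligand charges: 1×triphenylphosphine (neutral), 2×pyridine (neutral), 3×fluoro (-1 each); total -3. So W + (-3) = 1+, giving W = +4.
Ligands are named alphabetically: fluoro before pyridine before triphenylphosphine.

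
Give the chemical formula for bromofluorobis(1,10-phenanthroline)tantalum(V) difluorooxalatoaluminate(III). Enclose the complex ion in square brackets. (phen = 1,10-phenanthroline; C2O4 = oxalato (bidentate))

[TaBrF(phen)2][Al(C2O4)F2]3

Cation [Ta…]: ligand charges -2, Ta(V) ⇒ ion charge 3+.
Anion [Al…]: ligand charges -4, Al(III) ⇒ ion charge 1−.
One 3+ cation requires 3 of the 1− anion.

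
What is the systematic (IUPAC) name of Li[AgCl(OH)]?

The 1 lithium counter-ion carries a total charge of +1, so each complex ion is 1−.
Ligand charges: 1×chloro (-1 each), 1×hydroxo (-1 each); total -2. So Ag + (-2) = 1−, giving Ag = +1.
Ligands are named alphabetically: chloro before hydroxo.
The complex ion is anionic, so silver takes the -ate form argentate(I).

lithium chlorohydroxoargentate(I)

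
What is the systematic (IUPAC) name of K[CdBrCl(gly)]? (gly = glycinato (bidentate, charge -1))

The 1 potassium counter-ion carries a total charge of +1, so each complex ion is 1−.
Ligand charges: 1×chloro (-1 each), 1×bromo (-1 each), 1×glycinato (-1 each); total -3. So Cd + (-3) = 1−, giving Cd = +2.
Ligands are named alphabetically: bromo before chloro before glycinato.
The complex ion is anionic, so cadmium takes the -ate form cadmate(II).

potassium bromochloro(glycinato)cadmate(II)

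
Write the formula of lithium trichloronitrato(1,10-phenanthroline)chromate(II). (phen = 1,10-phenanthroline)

Li2[CrCl3(NO3)(phen)]

Ligands: 1 nitrato (NO3, -1), 1 1,10-phenanthroline (phen, neutral), 3 chloro (Cl, -1). Ligand charge sum = -4.
Charge balance with lithium (+1) requires 1 complex ion per 2 lithium.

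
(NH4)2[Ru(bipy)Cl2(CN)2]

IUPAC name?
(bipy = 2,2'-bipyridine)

The 2 ammonium counter-ions carry a total charge of +2, so each complex ion is 2−.
Ligand charges: 1×2,2'-bipyridine (neutral), 2×cyano (-1 each), 2×chloro (-1 each); total -4. So Ru + (-4) = 2−, giving Ru = +2.
The complex ion is anionic, so ruthenium takes the -ate form ruthenate(II).

ammonium (2,2'-bipyridine)dichlorodicyanoruthenate(II)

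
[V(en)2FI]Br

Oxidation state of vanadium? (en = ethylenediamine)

1 bromide outside the brackets (-1 each) → the complex ion is 1+.
Ligand charges: 1×I = -1; 2×en neutral; 1×F = -1; sum -2.
V + (-2) = 1+ ⇒ V is +3.

+3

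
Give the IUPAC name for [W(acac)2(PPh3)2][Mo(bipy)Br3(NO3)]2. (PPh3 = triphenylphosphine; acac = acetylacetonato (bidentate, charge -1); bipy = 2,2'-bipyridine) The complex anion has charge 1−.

bis(acetylacetonato)bis(triphenylphosphine)tungsten(IV) (2,2'-bipyridine)tribromonitratomolybdate(III)

Both ions are complex: the cation is named first with the plain metal name, the anion second with the -ate form; each ion's ligands are alphabetised independently.
The complex anion is given as 1−; its ligand charges sum to -4, so Mo = +3.
With 2 anions per cation, the cation must be 2×1 = 2+.
Cation: ligand charges sum to -2; for the ion to be 2+, W = +4.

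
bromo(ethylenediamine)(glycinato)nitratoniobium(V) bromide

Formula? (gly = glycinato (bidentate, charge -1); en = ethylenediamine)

Ligands: 1 bromo (Br, -1), 1 nitrato (NO3, -1), 1 glycinato (gly, -1), 1 ethylenediamine (en, neutral). Ligand charge sum = -3.
With Nb in oxidation state +5, the complex ion is [Nb...]^2+.
Charge balance with bromide (-1) requires 1 complex ion per 2 bromide.

[NbBr(en)(gly)(NO3)]Br2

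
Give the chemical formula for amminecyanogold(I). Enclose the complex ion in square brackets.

Ligands: 1 ammine (NH3, neutral), 1 cyano (CN, -1). Ligand charge sum = -1.
With Au in oxidation state +1, the complex ion is [Au...].

[Au(CN)(NH3)]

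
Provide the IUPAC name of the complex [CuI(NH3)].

ammineiodocopper(I)

There is no counter-ion, so the complex is neutral overall.
Ligand charges: 1×ammine (neutral), 1×iodo (-1 each); total -1. So Cu + (-1) = 0, giving Cu = +1.
Ligands are named alphabetically: ammine before iodo.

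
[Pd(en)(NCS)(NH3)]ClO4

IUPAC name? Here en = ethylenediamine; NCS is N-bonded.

The 1 perchlorate counter-ion carries a total charge of -1, so each complex ion is 1+.
Ligand charges: 1×ethylenediamine (neutral), 1×isothiocyanato (-1 each), 1×ammine (neutral); total -1. So Pd + (-1) = 1+, giving Pd = +2.
Ligands are named alphabetically: ammine before ethylenediamine before isothiocyanato.

ammine(ethylenediamine)isothiocyanatopalladium(II) perchlorate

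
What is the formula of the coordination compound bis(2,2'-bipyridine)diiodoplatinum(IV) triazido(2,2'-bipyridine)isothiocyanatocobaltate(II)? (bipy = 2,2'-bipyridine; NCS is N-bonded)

[Pt(bipy)2I2][Co(bipy)(N3)3(NCS)]

Cation [Pt…]: ligand charges -2, Pt(IV) ⇒ ion charge 2+.
Anion [Co…]: ligand charges -4, Co(II) ⇒ ion charge 2−.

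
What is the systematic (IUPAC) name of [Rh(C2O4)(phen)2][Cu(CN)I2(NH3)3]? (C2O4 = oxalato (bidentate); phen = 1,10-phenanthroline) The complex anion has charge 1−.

oxalatobis(1,10-phenanthroline)rhodium(III) triamminecyanodiiodocuprate(II)

Both ions are complex: the cation is named first with the plain metal name, the anion second with the -ate form; each ion's ligands are alphabetised independently.
The complex anion is given as 1−; its ligand charges sum to -3, so Cu = +2.
A 1:1 salt means the cation carries the equal and opposite charge, 1+.
Cation: ligand charges sum to -2; for the ion to be 1+, Rh = +3.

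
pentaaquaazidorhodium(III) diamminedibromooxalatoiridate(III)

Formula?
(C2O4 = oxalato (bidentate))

Cation [Rh…]: ligand charges -1, Rh(III) ⇒ ion charge 2+.
Anion [Ir…]: ligand charges -4, Ir(III) ⇒ ion charge 1−.
One 2+ cation requires 2 of the 1− anion.

[Rh(H2O)5(N3)][IrBr2(C2O4)(NH3)2]2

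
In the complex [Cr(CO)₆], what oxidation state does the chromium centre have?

0

No counter-ion: the bracketed complex is neutral.
Ligand charges: 6×CO neutral; sum 0.
Cr + (0) = 0 ⇒ Cr is 0.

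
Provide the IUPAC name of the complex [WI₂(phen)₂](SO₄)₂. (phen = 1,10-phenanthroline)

diiodobis(1,10-phenanthroline)tungsten(VI) sulfate

The 2 sulfate counter-ions carry a total charge of -4, so each complex ion is 4+.
Ligand charges: 2×iodo (-1 each), 2×1,10-phenanthroline (neutral); total -2. So W + (-2) = 4+, giving W = +6.
Ligands are named alphabetically: iodo before phenanthroline.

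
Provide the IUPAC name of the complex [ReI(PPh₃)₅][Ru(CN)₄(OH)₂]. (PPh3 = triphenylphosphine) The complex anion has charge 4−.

iodopentakis(triphenylphosphine)rhenium(V) tetracyanodihydroxoruthenate(II)

Both ions are complex: the cation is named first with the plain metal name, the anion second with the -ate form; each ion's ligands are alphabetised independently.
The complex anion is given as 4−; its ligand charges sum to -6, so Ru = +2.
A 1:1 salt means the cation carries the equal and opposite charge, 4+.
Cation: ligand charges sum to -1; for the ion to be 4+, Re = +5.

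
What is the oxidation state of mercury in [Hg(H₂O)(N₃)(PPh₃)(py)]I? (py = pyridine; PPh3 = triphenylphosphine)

+2

1 iodide outside the brackets (-1 each) → the complex ion is 1+.
Ligand charges: 1×py neutral; 1×N3 = -1; 1×PPh3 neutral; 1×H2O neutral; sum -1.
Hg + (-1) = 1+ ⇒ Hg is +2.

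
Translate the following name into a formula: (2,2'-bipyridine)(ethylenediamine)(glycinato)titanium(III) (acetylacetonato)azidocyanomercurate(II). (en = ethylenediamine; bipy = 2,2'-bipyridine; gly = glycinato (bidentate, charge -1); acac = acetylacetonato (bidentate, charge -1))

[Ti(bipy)(en)(gly)][Hg(acac)(CN)(N3)]2

Cation [Ti…]: ligand charges -1, Ti(III) ⇒ ion charge 2+.
Anion [Hg…]: ligand charges -3, Hg(II) ⇒ ion charge 1−.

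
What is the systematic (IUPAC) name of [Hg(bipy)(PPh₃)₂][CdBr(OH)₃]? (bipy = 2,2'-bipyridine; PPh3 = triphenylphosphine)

(2,2'-bipyridine)bis(triphenylphosphine)mercury(II) bromotrihydroxocadmate(II)

Cadmium is always +2 in its complexes; the anion's ligand charges sum to -4, so the complex anion is 2−.
A 1:1 salt means the cation carries the equal and opposite charge, 2+.
Cation: ligand charges sum to 0; for the ion to be 2+, Hg = +2.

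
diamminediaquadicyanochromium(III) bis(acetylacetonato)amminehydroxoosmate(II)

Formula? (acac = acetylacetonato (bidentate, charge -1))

Cation [Cr…]: ligand charges -2, Cr(III) ⇒ ion charge 1+.
Anion [Os…]: ligand charges -3, Os(II) ⇒ ion charge 1−.
One 1+ cation balances one 1− anion.

[Cr(CN)2(H2O)2(NH3)2][Os(acac)2(NH3)(OH)]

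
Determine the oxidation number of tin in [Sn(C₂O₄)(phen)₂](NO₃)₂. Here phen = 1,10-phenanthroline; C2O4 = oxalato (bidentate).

+4

2 nitrate outside the brackets (-1 each) → the complex ion is 2+.
Ligand charges: 2×phen neutral; 1×C2O4 = -2; sum -2.
Sn + (-2) = 2+ ⇒ Sn is +4.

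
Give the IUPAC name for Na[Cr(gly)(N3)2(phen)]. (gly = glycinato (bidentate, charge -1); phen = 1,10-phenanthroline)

The 1 sodium counter-ion carries a total charge of +1, so each complex ion is 1−.
Ligand charges: 1×glycinato (-1 each), 1×1,10-phenanthroline (neutral), 2×azido (-1 each); total -3. So Cr + (-3) = 1−, giving Cr = +2.
Ligands are named alphabetically: azido before glycinato before phenanthroline.
The complex ion is anionic, so chromium takes the -ate form chromate(II).

sodium diazido(glycinato)(1,10-phenanthroline)chromate(II)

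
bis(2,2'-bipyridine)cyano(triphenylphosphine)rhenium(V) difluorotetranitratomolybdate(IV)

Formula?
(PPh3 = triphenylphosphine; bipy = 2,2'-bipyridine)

Cation [Re…]: ligand charges -1, Re(V) ⇒ ion charge 4+.
Anion [Mo…]: ligand charges -6, Mo(IV) ⇒ ion charge 2−.
One 4+ cation requires 2 of the 2− anion.

[Re(bipy)2(CN)(PPh3)][MoF2(NO3)4]2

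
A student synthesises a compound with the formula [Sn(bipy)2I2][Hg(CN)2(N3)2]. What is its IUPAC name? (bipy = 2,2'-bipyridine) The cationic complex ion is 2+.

bis(2,2'-bipyridine)diiodotin(IV) diazidodicyanomercurate(II)

The complex cation is given as 2+; its ligand charges sum to -2, so Sn = +4.
A 1:1 salt means the anion carries the equal and opposite charge, 2−.
Anion: ligand charges sum to -4; for the ion to be 2−, Hg = +2.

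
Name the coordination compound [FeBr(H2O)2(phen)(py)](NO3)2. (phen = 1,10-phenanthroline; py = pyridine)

The 2 nitrate counter-ions carry a total charge of -2, so each complex ion is 2+.
Ligand charges: 1×1,10-phenanthroline (neutral), 1×bromo (-1 each), 1×pyridine (neutral), 2×aqua (neutral); total -1. So Fe + (-1) = 2+, giving Fe = +3.
Ligands are named alphabetically: aqua before bromo before phenanthroline before pyridine.

diaquabromo(1,10-phenanthroline)(pyridine)iron(III) nitrate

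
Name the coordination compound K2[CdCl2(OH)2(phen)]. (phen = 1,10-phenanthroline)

The 2 potassium counter-ions carry a total charge of +2, so each complex ion is 2−.
Ligand charges: 2×hydroxo (-1 each), 2×chloro (-1 each), 1×1,10-phenanthroline (neutral); total -4. So Cd + (-4) = 2−, giving Cd = +2.
The complex ion is anionic, so cadmium takes the -ate form cadmate(II).

potassium dichlorodihydroxo(1,10-phenanthroline)cadmate(II)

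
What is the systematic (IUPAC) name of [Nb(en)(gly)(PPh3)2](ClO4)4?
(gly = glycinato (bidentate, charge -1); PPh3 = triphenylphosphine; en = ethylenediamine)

(ethylenediamine)(glycinato)bis(triphenylphosphine)niobium(V) perchlorate

The 4 perchlorate counter-ions carry a total charge of -4, so each complex ion is 4+.
Ligand charges: 1×glycinato (-1 each), 2×triphenylphosphine (neutral), 1×ethylenediamine (neutral); total -1. So Nb + (-1) = 4+, giving Nb = +5.
Ligands are named alphabetically: ethylenediamine before glycinato before triphenylphosphine.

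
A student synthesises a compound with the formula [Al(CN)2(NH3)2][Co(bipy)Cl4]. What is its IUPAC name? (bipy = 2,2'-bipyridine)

Both ions are complex: the cation is named first with the plain metal name, the anion second with the -ate form; each ion's ligands are alphabetised independently.
Aluminium is always +3 in its complexes; the cation's ligand charges sum to -2, so the complex cation is 1+.
A 1:1 salt means the anion carries the equal and opposite charge, 1−.
Anion: ligand charges sum to -4; for the ion to be 1−, Co = +3.

diamminedicyanoaluminium(III) (2,2'-bipyridine)tetrachlorocobaltate(III)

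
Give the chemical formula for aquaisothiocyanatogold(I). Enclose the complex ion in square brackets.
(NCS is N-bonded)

Ligands: 1 isothiocyanato (NCS, -1), 1 aqua (H2O, neutral). Ligand charge sum = -1.
With Au in oxidation state +1, the complex ion is [Au...].

[Au(H2O)(NCS)]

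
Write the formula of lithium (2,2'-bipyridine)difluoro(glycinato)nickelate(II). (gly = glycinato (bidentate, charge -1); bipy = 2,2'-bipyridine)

Li[Ni(bipy)F2(gly)]

Ligands: 1 glycinato (gly, -1), 2 fluoro (F, -1), 1 2,2'-bipyridine (bipy, neutral). Ligand charge sum = -3.
Charge balance with lithium (+1) requires 1 complex ion per 1 lithium.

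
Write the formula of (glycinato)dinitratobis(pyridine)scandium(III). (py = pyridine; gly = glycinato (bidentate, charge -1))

Ligands: 2 nitrato (NO3, -1), 2 pyridine (py, neutral), 1 glycinato (gly, -1). Ligand charge sum = -3.
With Sc in oxidation state +3, the complex ion is [Sc...].

[Sc(gly)(NO3)2(py)2]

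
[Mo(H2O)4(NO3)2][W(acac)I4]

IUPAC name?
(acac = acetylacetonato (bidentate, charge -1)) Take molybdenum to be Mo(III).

tetraaquadinitratomolybdenum(III) (acetylacetonato)tetraiodotungstate(IV)

Both ions are complex: the cation is named first with the plain metal name, the anion second with the -ate form; each ion's ligands are alphabetised independently.
Mo is given as +3; the cation's ligand charges sum to -2, so the complex cation is 1+.
A 1:1 salt means the anion carries the equal and opposite charge, 1−.
Anion: ligand charges sum to -5; for the ion to be 1−, W = +4.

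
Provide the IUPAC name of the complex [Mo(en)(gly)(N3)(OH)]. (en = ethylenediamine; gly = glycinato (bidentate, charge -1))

azido(ethylenediamine)(glycinato)hydroxomolybdenum(III)

There is no counter-ion, so the complex is neutral overall.
Ligand charges: 1×ethylenediamine (neutral), 1×hydroxo (-1 each), 1×glycinato (-1 each), 1×azido (-1 each); total -3. So Mo + (-3) = 0, giving Mo = +3.
Ligands are named alphabetically: azido before ethylenediamine before glycinato before hydroxo.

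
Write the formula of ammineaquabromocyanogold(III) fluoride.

Ligands: 1 ammine (NH3, neutral), 1 cyano (CN, -1), 1 bromo (Br, -1), 1 aqua (H2O, neutral). Ligand charge sum = -2.
With Au in oxidation state +3, the complex ion is [Au...]^1+.
Charge balance with fluoride (-1) requires 1 complex ion per 1 fluoride.

[AuBr(CN)(H2O)(NH3)]F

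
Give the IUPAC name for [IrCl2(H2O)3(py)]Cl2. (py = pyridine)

triaquadichloro(pyridine)iridium(IV) chloride

The 2 chloride counter-ions carry a total charge of -2, so each complex ion is 2+.
Ligand charges: 1×pyridine (neutral), 2×chloro (-1 each), 3×aqua (neutral); total -2. So Ir + (-2) = 2+, giving Ir = +4.
Ligands are named alphabetically: aqua before chloro before pyridine.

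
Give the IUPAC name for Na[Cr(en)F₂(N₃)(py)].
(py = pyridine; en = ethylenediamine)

sodium azido(ethylenediamine)difluoro(pyridine)chromate(II)

The 1 sodium counter-ion carries a total charge of +1, so each complex ion is 1−.
Ligand charges: 1×azido (-1 each), 1×pyridine (neutral), 1×ethylenediamine (neutral), 2×fluoro (-1 each); total -3. So Cr + (-3) = 1−, giving Cr = +2.
The complex ion is anionic, so chromium takes the -ate form chromate(II).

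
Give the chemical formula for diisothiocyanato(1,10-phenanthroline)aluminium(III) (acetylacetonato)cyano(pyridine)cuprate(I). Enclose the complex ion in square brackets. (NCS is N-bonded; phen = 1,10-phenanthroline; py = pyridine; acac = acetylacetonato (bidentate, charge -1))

[Al(NCS)2(phen)][Cu(acac)(CN)(py)]

Cation [Al…]: ligand charges -2, Al(III) ⇒ ion charge 1+.
Anion [Cu…]: ligand charges -2, Cu(I) ⇒ ion charge 1−.
One 1+ cation balances one 1− anion.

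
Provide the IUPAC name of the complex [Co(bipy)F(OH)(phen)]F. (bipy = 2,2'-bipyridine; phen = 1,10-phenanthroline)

The 1 fluoride counter-ion carries a total charge of -1, so each complex ion is 1+.
Ligand charges: 1×hydroxo (-1 each), 1×2,2'-bipyridine (neutral), 1×1,10-phenanthroline (neutral), 1×fluoro (-1 each); total -2. So Co + (-2) = 1+, giving Co = +3.
Ligands are named alphabetically: bipyridine before fluoro before hydroxo before phenanthroline.

(2,2'-bipyridine)fluorohydroxo(1,10-phenanthroline)cobalt(III) fluoride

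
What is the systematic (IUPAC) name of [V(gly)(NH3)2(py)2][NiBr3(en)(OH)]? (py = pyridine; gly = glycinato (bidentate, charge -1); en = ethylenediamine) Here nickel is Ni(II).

Both ions are complex: the cation is named first with the plain metal name, the anion second with the -ate form; each ion's ligands are alphabetised independently.
Ni is given as +2; the anion's ligand charges sum to -4, so the complex anion is 2−.
A 1:1 salt means the cation carries the equal and opposite charge, 2+.
Cation: ligand charges sum to -1; for the ion to be 2+, V = +3.

diammine(glycinato)bis(pyridine)vanadium(III) tribromo(ethylenediamine)hydroxonickelate(II)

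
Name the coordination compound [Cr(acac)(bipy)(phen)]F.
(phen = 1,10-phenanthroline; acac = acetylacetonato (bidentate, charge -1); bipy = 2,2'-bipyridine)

(acetylacetonato)(2,2'-bipyridine)(1,10-phenanthroline)chromium(II) fluoride

The 1 fluoride counter-ion carries a total charge of -1, so each complex ion is 1+.
Ligand charges: 1×1,10-phenanthroline (neutral), 1×acetylacetonato (-1 each), 1×2,2'-bipyridine (neutral); total -1. So Cr + (-1) = 1+, giving Cr = +2.
Ligands are named alphabetically: acetylacetonato before bipyridine before phenanthroline.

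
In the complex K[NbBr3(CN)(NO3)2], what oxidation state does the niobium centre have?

1 potassium outside the brackets (+1 each) → the complex ion is 1−.
Ligand charges: 1×CN = -1; 3×Br = -3; 2×NO3 = -2; sum -6.
Nb + (-6) = 1− ⇒ Nb is +5.

+5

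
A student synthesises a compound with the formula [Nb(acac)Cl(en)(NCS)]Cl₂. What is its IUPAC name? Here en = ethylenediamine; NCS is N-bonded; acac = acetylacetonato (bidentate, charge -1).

The 2 chloride counter-ions carry a total charge of -2, so each complex ion is 2+.
Ligand charges: 1×ethylenediamine (neutral), 1×isothiocyanato (-1 each), 1×chloro (-1 each), 1×acetylacetonato (-1 each); total -3. So Nb + (-3) = 2+, giving Nb = +5.
Ligands are named alphabetically: acetylacetonato before chloro before ethylenediamine before isothiocyanato.

(acetylacetonato)chloro(ethylenediamine)isothiocyanatoniobium(V) chloride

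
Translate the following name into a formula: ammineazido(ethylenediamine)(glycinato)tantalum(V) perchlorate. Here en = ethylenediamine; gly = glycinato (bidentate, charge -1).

Ligands: 1 ammine (NH3, neutral), 1 ethylenediamine (en, neutral), 1 glycinato (gly, -1), 1 azido (N3, -1). Ligand charge sum = -2.
With Ta in oxidation state +5, the complex ion is [Ta...]^3+.
Charge balance with perchlorate (-1) requires 1 complex ion per 3 perchlorate.

[Ta(en)(gly)(N3)(NH3)](ClO4)3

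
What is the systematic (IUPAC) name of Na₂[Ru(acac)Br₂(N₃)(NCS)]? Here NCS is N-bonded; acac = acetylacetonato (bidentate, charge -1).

sodium (acetylacetonato)azidodibromoisothiocyanatoruthenate(III)

The 2 sodium counter-ions carry a total charge of +2, so each complex ion is 2−.
Ligand charges: 1×isothiocyanato (-1 each), 1×azido (-1 each), 1×acetylacetonato (-1 each), 2×bromo (-1 each); total -5. So Ru + (-5) = 2−, giving Ru = +3.
Ligands are named alphabetically: acetylacetonato before azido before bromo before isothiocyanato.
The complex ion is anionic, so ruthenium takes the -ate form ruthenate(III).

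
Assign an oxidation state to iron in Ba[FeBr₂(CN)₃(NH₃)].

+3

1 barium outside the brackets (+2 each) → the complex ion is 2−.
Ligand charges: 2×Br = -2; 1×NH3 neutral; 3×CN = -3; sum -5.
Fe + (-5) = 2− ⇒ Fe is +3.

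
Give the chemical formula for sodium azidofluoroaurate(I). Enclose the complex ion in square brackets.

Na[AuF(N3)]

Ligands: 1 azido (N3, -1), 1 fluoro (F, -1). Ligand charge sum = -2.
With Au in oxidation state +1, the complex ion is [Au...]^1−.
Charge balance with sodium (+1) requires 1 complex ion per 1 sodium.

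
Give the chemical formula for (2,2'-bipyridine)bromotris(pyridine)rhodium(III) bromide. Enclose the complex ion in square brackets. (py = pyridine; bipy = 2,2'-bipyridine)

Ligands: 3 pyridine (py, neutral), 1 bromo (Br, -1), 1 2,2'-bipyridine (bipy, neutral). Ligand charge sum = -1.
Charge balance with bromide (-1) requires 1 complex ion per 2 bromide.

[Rh(bipy)Br(py)3]Br2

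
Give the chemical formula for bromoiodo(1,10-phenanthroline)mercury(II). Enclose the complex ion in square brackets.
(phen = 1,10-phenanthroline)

[HgBrI(phen)]

Ligands: 1 1,10-phenanthroline (phen, neutral), 1 iodo (I, -1), 1 bromo (Br, -1). Ligand charge sum = -2.
With Hg in oxidation state +2, the complex ion is [Hg...].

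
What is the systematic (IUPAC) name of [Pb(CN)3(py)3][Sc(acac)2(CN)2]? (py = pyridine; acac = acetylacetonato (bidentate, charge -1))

Both ions are complex: the cation is named first with the plain metal name, the anion second with the -ate form; each ion's ligands are alphabetised independently.
Scandium is always +3 in its complexes; the anion's ligand charges sum to -4, so the complex anion is 1−.
A 1:1 salt means the cation carries the equal and opposite charge, 1+.
Cation: ligand charges sum to -3; for the ion to be 1+, Pb = +4.

tricyanotris(pyridine)lead(IV) bis(acetylacetonato)dicyanoscandate(III)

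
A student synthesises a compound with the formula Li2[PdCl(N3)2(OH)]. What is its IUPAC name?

The 2 lithium counter-ions carry a total charge of +2, so each complex ion is 2−.
Ligand charges: 1×chloro (-1 each), 1×hydroxo (-1 each), 2×azido (-1 each); total -4. So Pd + (-4) = 2−, giving Pd = +2.
Ligands are named alphabetically: azido before chloro before hydroxo.
The complex ion is anionic, so palladium takes the -ate form palladate(II).

lithium diazidochlorohydroxopalladate(II)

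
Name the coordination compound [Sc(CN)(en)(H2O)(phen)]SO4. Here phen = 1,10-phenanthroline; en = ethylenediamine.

The 1 sulfate counter-ion carries a total charge of -2, so each complex ion is 2+.
Ligand charges: 1×1,10-phenanthroline (neutral), 1×ethylenediamine (neutral), 1×cyano (-1 each), 1×aqua (neutral); total -1. So Sc + (-1) = 2+, giving Sc = +3.
Ligands are named alphabetically: aqua before cyano before ethylenediamine before phenanthroline.

aquacyano(ethylenediamine)(1,10-phenanthroline)scandium(III) sulfate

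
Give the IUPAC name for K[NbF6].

The 1 potassium counter-ion carries a total charge of +1, so each complex ion is 1−.
Ligand charges: 6×fluoro (-1 each); total -6. So Nb + (-6) = 1−, giving Nb = +5.
The complex ion is anionic, so niobium takes the -ate form niobate(V).

potassium hexafluoroniobate(V)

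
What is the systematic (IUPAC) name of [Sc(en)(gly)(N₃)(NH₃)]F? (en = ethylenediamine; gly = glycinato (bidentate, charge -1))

ammineazido(ethylenediamine)(glycinato)scandium(III) fluoride

The 1 fluoride counter-ion carries a total charge of -1, so each complex ion is 1+.
Ligand charges: 1×ammine (neutral), 1×ethylenediamine (neutral), 1×glycinato (-1 each), 1×azido (-1 each); total -2. So Sc + (-2) = 1+, giving Sc = +3.
Ligands are named alphabetically: ammine before azido before ethylenediamine before glycinato.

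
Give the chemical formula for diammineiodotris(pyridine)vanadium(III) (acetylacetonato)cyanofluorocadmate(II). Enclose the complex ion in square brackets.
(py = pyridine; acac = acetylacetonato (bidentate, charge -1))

Cation [V…]: ligand charges -1, V(III) ⇒ ion charge 2+.
Anion [Cd…]: ligand charges -3, Cd(II) ⇒ ion charge 1−.
One 2+ cation requires 2 of the 1− anion.

[VI(NH3)2(py)3][Cd(acac)(CN)F]2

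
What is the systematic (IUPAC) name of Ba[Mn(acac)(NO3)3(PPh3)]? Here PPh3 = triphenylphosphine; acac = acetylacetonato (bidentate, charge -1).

The 1 barium counter-ion carries a total charge of +2, so each complex ion is 2−.
Ligand charges: 1×triphenylphosphine (neutral), 3×nitrato (-1 each), 1×acetylacetonato (-1 each); total -4. So Mn + (-4) = 2−, giving Mn = +2.
The complex ion is anionic, so manganese takes the -ate form manganate(II).

barium (acetylacetonato)trinitrato(triphenylphosphine)manganate(II)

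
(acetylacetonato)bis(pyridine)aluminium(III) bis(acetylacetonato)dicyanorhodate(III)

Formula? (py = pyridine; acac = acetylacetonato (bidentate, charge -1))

Cation [Al…]: ligand charges -1, Al(III) ⇒ ion charge 2+.
Anion [Rh…]: ligand charges -4, Rh(III) ⇒ ion charge 1−.
One 2+ cation requires 2 of the 1− anion.

[Al(acac)(py)2][Rh(acac)2(CN)2]2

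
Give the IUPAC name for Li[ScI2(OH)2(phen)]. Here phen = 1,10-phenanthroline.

lithium dihydroxodiiodo(1,10-phenanthroline)scandate(III)

The 1 lithium counter-ion carries a total charge of +1, so each complex ion is 1−.
Ligand charges: 1×1,10-phenanthroline (neutral), 2×hydroxo (-1 each), 2×iodo (-1 each); total -4. So Sc + (-4) = 1−, giving Sc = +3.
Ligands are named alphabetically: hydroxo before iodo before phenanthroline.
The complex ion is anionic, so scandium takes the -ate form scandate(III).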